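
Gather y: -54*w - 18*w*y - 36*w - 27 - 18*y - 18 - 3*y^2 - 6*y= -90*w - 3*y^2 + y*(-18*w - 24) - 45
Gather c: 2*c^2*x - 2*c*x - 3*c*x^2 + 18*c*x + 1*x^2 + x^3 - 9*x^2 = 2*c^2*x + c*(-3*x^2 + 16*x) + x^3 - 8*x^2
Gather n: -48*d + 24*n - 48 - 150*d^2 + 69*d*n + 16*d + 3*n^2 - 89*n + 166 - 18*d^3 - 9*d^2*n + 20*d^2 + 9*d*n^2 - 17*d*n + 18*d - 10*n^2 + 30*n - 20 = -18*d^3 - 130*d^2 - 14*d + n^2*(9*d - 7) + n*(-9*d^2 + 52*d - 35) + 98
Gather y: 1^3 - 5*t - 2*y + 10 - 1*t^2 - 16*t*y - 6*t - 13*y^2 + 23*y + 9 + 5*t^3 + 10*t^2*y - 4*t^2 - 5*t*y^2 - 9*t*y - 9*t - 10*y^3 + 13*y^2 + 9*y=5*t^3 - 5*t^2 - 5*t*y^2 - 20*t - 10*y^3 + y*(10*t^2 - 25*t + 30) + 20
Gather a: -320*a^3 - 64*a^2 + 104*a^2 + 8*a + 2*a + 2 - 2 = -320*a^3 + 40*a^2 + 10*a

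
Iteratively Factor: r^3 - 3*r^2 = (r)*(r^2 - 3*r) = r*(r - 3)*(r)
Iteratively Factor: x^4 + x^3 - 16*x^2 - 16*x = (x + 4)*(x^3 - 3*x^2 - 4*x) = (x + 1)*(x + 4)*(x^2 - 4*x) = x*(x + 1)*(x + 4)*(x - 4)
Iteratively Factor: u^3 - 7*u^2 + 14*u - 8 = (u - 2)*(u^2 - 5*u + 4) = (u - 4)*(u - 2)*(u - 1)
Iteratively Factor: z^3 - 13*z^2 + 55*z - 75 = (z - 5)*(z^2 - 8*z + 15) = (z - 5)*(z - 3)*(z - 5)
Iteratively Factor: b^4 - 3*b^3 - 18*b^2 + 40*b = (b - 2)*(b^3 - b^2 - 20*b) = (b - 2)*(b + 4)*(b^2 - 5*b) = b*(b - 2)*(b + 4)*(b - 5)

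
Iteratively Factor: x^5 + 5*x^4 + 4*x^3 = (x + 1)*(x^4 + 4*x^3) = x*(x + 1)*(x^3 + 4*x^2) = x^2*(x + 1)*(x^2 + 4*x) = x^2*(x + 1)*(x + 4)*(x)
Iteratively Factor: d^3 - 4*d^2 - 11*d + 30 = (d + 3)*(d^2 - 7*d + 10) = (d - 5)*(d + 3)*(d - 2)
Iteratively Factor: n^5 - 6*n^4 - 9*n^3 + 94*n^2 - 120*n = (n)*(n^4 - 6*n^3 - 9*n^2 + 94*n - 120) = n*(n - 5)*(n^3 - n^2 - 14*n + 24) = n*(n - 5)*(n + 4)*(n^2 - 5*n + 6) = n*(n - 5)*(n - 3)*(n + 4)*(n - 2)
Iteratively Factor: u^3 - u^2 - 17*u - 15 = (u - 5)*(u^2 + 4*u + 3) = (u - 5)*(u + 3)*(u + 1)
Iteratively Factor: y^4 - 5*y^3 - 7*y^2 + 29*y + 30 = (y - 5)*(y^3 - 7*y - 6) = (y - 5)*(y - 3)*(y^2 + 3*y + 2) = (y - 5)*(y - 3)*(y + 2)*(y + 1)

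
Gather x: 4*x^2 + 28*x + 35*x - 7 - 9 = 4*x^2 + 63*x - 16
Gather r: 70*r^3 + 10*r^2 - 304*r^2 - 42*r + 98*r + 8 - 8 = 70*r^3 - 294*r^2 + 56*r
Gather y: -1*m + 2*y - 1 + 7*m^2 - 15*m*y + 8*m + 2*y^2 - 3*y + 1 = 7*m^2 + 7*m + 2*y^2 + y*(-15*m - 1)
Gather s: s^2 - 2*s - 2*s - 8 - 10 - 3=s^2 - 4*s - 21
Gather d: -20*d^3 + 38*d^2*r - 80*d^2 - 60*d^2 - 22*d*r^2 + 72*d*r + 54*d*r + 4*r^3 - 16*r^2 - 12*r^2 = -20*d^3 + d^2*(38*r - 140) + d*(-22*r^2 + 126*r) + 4*r^3 - 28*r^2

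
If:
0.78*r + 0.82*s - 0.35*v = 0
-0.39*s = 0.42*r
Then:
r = -3.3955223880597*v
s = 3.65671641791045*v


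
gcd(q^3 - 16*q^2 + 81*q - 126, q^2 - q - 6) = q - 3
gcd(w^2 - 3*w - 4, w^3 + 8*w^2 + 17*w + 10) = w + 1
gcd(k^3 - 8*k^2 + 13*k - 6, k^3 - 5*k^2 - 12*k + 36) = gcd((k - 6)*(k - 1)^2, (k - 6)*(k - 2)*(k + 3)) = k - 6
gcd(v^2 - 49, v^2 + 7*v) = v + 7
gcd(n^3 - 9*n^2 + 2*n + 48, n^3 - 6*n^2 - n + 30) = n^2 - n - 6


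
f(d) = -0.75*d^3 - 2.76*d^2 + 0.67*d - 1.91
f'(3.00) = -36.14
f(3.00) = -44.99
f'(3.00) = -36.14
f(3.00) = -44.99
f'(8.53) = -210.13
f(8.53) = -662.50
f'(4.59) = -72.07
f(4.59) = -129.51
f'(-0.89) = 3.80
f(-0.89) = -4.16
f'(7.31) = -159.91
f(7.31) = -437.46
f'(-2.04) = 2.57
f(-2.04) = -8.40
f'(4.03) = -58.12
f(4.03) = -93.12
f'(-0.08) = 1.10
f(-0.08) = -1.98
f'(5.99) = -113.13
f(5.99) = -258.12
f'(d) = -2.25*d^2 - 5.52*d + 0.67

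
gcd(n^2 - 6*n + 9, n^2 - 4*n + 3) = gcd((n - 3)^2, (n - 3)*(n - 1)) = n - 3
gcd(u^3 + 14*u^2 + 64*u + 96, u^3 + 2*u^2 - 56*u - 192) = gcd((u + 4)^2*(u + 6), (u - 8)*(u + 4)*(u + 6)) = u^2 + 10*u + 24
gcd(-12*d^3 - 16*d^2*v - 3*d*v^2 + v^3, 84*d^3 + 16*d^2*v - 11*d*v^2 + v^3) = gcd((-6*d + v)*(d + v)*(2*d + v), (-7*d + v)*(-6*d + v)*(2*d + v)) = -12*d^2 - 4*d*v + v^2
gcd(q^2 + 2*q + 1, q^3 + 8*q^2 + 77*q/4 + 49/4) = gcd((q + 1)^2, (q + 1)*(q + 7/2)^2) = q + 1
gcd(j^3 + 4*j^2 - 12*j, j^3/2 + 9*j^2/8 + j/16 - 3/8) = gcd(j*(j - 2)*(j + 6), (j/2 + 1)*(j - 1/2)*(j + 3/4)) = 1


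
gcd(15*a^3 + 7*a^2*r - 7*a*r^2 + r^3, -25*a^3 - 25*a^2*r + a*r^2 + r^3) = -5*a^2 - 4*a*r + r^2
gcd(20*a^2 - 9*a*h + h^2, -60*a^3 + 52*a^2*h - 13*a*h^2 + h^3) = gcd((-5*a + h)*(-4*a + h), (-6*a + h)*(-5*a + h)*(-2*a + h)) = 5*a - h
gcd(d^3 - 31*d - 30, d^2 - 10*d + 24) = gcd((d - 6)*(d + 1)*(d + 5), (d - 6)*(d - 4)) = d - 6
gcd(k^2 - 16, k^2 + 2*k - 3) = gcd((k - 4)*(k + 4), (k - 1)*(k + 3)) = 1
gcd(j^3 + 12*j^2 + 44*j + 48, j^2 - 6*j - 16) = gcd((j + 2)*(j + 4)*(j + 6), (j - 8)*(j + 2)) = j + 2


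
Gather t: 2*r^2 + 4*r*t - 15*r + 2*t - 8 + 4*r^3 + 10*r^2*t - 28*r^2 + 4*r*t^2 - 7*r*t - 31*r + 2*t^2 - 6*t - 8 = 4*r^3 - 26*r^2 - 46*r + t^2*(4*r + 2) + t*(10*r^2 - 3*r - 4) - 16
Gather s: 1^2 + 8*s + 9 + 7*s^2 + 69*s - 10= 7*s^2 + 77*s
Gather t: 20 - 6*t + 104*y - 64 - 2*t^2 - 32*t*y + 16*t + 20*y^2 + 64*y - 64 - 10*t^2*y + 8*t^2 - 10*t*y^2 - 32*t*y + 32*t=t^2*(6 - 10*y) + t*(-10*y^2 - 64*y + 42) + 20*y^2 + 168*y - 108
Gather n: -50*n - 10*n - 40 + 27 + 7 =-60*n - 6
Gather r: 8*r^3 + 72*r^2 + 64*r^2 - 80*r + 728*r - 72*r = 8*r^3 + 136*r^2 + 576*r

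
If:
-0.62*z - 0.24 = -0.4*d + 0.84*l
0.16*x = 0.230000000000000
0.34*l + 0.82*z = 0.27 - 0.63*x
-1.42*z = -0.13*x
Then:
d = -3.79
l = -2.19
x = 1.44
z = 0.13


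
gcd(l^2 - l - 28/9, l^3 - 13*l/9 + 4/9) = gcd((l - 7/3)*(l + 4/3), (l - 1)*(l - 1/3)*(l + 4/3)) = l + 4/3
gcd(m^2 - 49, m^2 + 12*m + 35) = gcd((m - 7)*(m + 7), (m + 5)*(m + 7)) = m + 7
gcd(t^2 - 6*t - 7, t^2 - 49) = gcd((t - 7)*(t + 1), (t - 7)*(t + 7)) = t - 7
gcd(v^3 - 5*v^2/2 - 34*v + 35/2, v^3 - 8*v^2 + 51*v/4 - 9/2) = v - 1/2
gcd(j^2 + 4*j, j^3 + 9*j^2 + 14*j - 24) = j + 4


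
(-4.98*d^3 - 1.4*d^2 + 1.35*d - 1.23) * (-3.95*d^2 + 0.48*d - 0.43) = 19.671*d^5 + 3.1396*d^4 - 3.8631*d^3 + 6.1085*d^2 - 1.1709*d + 0.5289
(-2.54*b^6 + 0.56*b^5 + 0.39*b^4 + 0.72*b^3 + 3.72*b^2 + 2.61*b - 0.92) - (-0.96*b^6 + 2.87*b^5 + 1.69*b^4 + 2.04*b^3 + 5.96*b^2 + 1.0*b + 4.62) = -1.58*b^6 - 2.31*b^5 - 1.3*b^4 - 1.32*b^3 - 2.24*b^2 + 1.61*b - 5.54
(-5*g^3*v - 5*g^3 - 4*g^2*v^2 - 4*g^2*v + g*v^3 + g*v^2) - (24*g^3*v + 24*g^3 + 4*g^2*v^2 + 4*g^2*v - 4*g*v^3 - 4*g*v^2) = -29*g^3*v - 29*g^3 - 8*g^2*v^2 - 8*g^2*v + 5*g*v^3 + 5*g*v^2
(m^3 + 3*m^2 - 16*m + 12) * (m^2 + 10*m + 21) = m^5 + 13*m^4 + 35*m^3 - 85*m^2 - 216*m + 252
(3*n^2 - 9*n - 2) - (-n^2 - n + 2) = 4*n^2 - 8*n - 4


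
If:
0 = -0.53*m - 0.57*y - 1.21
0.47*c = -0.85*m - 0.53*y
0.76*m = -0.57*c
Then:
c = 5.57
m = -4.18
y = 1.76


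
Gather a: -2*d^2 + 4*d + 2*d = -2*d^2 + 6*d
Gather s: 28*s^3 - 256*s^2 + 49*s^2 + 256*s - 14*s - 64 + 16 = 28*s^3 - 207*s^2 + 242*s - 48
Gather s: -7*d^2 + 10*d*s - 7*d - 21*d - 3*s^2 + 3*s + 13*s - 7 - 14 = -7*d^2 - 28*d - 3*s^2 + s*(10*d + 16) - 21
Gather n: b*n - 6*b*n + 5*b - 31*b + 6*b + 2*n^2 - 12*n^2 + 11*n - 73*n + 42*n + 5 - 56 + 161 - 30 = -20*b - 10*n^2 + n*(-5*b - 20) + 80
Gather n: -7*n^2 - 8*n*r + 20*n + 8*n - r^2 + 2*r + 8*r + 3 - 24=-7*n^2 + n*(28 - 8*r) - r^2 + 10*r - 21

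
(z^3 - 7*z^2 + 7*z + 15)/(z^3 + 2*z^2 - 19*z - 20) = (z^2 - 8*z + 15)/(z^2 + z - 20)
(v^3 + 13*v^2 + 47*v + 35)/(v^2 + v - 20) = (v^2 + 8*v + 7)/(v - 4)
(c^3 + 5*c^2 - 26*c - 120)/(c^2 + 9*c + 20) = (c^2 + c - 30)/(c + 5)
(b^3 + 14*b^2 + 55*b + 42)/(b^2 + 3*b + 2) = (b^2 + 13*b + 42)/(b + 2)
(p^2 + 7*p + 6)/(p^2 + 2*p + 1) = (p + 6)/(p + 1)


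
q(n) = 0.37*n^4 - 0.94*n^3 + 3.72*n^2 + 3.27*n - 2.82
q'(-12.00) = -3049.53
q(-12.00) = 9790.26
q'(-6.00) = -462.57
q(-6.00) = 794.04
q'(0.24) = 4.91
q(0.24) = -1.83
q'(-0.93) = -7.28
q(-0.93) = -1.61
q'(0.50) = 6.47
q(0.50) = -0.35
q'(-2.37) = -49.90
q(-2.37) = 34.51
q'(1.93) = 17.76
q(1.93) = 15.72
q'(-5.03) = -293.85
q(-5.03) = 431.33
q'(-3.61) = -129.97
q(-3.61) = 140.92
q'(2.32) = 23.83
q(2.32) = 23.77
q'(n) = 1.48*n^3 - 2.82*n^2 + 7.44*n + 3.27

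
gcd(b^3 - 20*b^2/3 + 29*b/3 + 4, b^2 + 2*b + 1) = 1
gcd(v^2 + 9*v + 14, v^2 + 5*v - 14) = v + 7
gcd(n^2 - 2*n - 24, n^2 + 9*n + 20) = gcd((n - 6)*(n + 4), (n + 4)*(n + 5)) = n + 4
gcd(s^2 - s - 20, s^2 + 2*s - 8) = s + 4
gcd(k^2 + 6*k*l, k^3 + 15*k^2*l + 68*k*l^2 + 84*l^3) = k + 6*l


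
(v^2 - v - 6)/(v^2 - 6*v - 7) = (-v^2 + v + 6)/(-v^2 + 6*v + 7)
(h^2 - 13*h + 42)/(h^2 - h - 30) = (h - 7)/(h + 5)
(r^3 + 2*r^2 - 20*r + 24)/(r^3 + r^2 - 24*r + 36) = (r - 2)/(r - 3)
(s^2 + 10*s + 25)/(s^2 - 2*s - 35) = (s + 5)/(s - 7)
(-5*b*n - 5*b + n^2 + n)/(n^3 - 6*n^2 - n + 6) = (-5*b + n)/(n^2 - 7*n + 6)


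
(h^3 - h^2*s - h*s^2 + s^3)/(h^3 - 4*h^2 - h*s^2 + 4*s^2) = (h - s)/(h - 4)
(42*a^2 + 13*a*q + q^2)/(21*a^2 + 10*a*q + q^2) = (6*a + q)/(3*a + q)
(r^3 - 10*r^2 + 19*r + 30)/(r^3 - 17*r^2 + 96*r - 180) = (r + 1)/(r - 6)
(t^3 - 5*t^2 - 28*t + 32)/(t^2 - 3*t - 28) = (t^2 - 9*t + 8)/(t - 7)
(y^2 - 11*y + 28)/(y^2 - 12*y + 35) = (y - 4)/(y - 5)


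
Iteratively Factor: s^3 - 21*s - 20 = (s + 1)*(s^2 - s - 20) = (s + 1)*(s + 4)*(s - 5)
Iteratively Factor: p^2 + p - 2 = (p - 1)*(p + 2)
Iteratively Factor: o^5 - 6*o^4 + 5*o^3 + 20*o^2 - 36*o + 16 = (o - 4)*(o^4 - 2*o^3 - 3*o^2 + 8*o - 4) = (o - 4)*(o - 1)*(o^3 - o^2 - 4*o + 4) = (o - 4)*(o - 2)*(o - 1)*(o^2 + o - 2) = (o - 4)*(o - 2)*(o - 1)*(o + 2)*(o - 1)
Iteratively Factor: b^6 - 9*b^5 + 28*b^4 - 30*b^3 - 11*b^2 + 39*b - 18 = (b + 1)*(b^5 - 10*b^4 + 38*b^3 - 68*b^2 + 57*b - 18) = (b - 1)*(b + 1)*(b^4 - 9*b^3 + 29*b^2 - 39*b + 18) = (b - 3)*(b - 1)*(b + 1)*(b^3 - 6*b^2 + 11*b - 6) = (b - 3)*(b - 2)*(b - 1)*(b + 1)*(b^2 - 4*b + 3) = (b - 3)*(b - 2)*(b - 1)^2*(b + 1)*(b - 3)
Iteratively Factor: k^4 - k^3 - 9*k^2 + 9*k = (k - 1)*(k^3 - 9*k) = (k - 3)*(k - 1)*(k^2 + 3*k) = k*(k - 3)*(k - 1)*(k + 3)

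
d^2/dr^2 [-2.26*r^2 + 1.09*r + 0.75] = -4.52000000000000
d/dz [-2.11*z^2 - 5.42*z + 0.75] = -4.22*z - 5.42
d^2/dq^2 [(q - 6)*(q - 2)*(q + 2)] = 6*q - 12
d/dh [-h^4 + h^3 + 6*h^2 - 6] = h*(-4*h^2 + 3*h + 12)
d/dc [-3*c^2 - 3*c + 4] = -6*c - 3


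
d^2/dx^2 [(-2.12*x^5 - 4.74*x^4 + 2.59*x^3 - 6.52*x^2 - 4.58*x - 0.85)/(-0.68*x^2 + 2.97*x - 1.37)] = (5.88172800000001*x^7 - 64.12128*x^6 + 202.516128*x^5 + 18.5790600000001*x^4 - 239.300222*x^3 + 135.902826*x^2 - 65.067354*x + 75.15771)/(0.314432*x^6 - 4.119984*x^5 + 19.8951*x^4 - 42.799185*x^3 + 40.082775*x^2 - 16.723179*x + 2.571353)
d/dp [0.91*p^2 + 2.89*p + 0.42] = 1.82*p + 2.89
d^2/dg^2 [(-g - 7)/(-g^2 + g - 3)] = 2*(-3*(g + 2)*(g^2 - g + 3) + (g + 7)*(2*g - 1)^2)/(g^2 - g + 3)^3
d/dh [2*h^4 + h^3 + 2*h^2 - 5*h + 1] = 8*h^3 + 3*h^2 + 4*h - 5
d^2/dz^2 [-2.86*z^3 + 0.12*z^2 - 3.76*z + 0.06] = 0.24 - 17.16*z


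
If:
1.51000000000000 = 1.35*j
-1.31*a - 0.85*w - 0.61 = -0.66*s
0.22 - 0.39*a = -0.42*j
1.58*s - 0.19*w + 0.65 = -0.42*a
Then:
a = 1.77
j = 1.12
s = -1.43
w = -4.55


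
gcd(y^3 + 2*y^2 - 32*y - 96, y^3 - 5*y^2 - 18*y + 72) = y^2 - 2*y - 24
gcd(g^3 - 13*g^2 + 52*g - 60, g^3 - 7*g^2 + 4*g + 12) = g^2 - 8*g + 12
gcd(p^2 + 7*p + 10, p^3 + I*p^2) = 1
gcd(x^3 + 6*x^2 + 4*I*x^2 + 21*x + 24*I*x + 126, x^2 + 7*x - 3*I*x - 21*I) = x - 3*I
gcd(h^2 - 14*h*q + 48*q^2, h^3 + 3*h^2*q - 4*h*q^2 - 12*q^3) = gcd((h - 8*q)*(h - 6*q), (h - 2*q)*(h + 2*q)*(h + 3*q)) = 1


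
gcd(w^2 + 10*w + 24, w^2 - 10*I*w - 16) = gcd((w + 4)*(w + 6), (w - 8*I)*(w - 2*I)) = 1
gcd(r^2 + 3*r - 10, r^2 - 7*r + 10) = r - 2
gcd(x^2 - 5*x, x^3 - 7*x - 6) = 1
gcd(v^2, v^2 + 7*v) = v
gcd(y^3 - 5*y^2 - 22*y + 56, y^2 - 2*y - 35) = y - 7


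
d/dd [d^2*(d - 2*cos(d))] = d*(2*d*sin(d) + 3*d - 4*cos(d))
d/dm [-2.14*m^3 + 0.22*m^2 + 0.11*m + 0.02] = -6.42*m^2 + 0.44*m + 0.11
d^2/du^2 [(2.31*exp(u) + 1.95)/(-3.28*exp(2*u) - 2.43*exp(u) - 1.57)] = (-24.851904*exp(4*u) - 65.503896*exp(3*u) + 24.746616*exp(2*u) + 37.465206*exp(u) + 1.745526)*exp(u)/(35.287552*exp(6*u) + 78.428736*exp(5*u) + 108.77628*exp(4*u) + 89.430075*exp(3*u) + 52.066695*exp(2*u) + 17.969121*exp(u) + 3.869893)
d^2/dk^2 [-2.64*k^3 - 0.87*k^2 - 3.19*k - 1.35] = -15.84*k - 1.74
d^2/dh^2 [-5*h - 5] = 0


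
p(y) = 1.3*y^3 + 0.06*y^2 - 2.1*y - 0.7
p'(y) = 3.9*y^2 + 0.12*y - 2.1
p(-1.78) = -4.10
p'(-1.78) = 10.04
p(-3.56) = -51.12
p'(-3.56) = 46.90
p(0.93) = -1.56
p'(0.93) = 1.38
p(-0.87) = 0.32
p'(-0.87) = 0.75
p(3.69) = 57.68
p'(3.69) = 51.45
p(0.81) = -1.67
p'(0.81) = 0.56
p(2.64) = 18.09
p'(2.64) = 25.40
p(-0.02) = -0.66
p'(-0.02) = -2.10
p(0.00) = -0.70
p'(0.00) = -2.10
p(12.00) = 2229.14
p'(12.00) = 560.94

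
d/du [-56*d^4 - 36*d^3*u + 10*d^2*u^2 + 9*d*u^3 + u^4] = -36*d^3 + 20*d^2*u + 27*d*u^2 + 4*u^3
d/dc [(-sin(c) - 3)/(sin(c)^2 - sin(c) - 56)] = (sin(c)^2 + 6*sin(c) + 53)*cos(c)/(sin(c) + cos(c)^2 + 55)^2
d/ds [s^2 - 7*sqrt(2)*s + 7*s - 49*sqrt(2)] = 2*s - 7*sqrt(2) + 7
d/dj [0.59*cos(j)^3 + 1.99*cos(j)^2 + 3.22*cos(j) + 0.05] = (1.77*sin(j)^2 - 3.98*cos(j) - 4.99)*sin(j)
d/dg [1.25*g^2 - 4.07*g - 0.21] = 2.5*g - 4.07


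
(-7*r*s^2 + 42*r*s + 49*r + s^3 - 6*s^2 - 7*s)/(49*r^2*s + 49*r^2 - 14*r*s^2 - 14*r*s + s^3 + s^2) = (7 - s)/(7*r - s)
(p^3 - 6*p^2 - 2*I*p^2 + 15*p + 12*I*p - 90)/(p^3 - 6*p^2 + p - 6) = (p^2 - 2*I*p + 15)/(p^2 + 1)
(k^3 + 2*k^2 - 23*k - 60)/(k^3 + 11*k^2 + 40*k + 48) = (k - 5)/(k + 4)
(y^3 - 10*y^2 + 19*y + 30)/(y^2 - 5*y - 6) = y - 5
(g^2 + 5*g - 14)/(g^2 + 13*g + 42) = (g - 2)/(g + 6)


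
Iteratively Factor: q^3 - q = (q - 1)*(q^2 + q) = q*(q - 1)*(q + 1)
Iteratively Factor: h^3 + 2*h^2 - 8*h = (h + 4)*(h^2 - 2*h) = (h - 2)*(h + 4)*(h)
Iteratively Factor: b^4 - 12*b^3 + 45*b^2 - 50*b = (b - 2)*(b^3 - 10*b^2 + 25*b) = b*(b - 2)*(b^2 - 10*b + 25) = b*(b - 5)*(b - 2)*(b - 5)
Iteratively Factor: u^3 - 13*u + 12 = (u + 4)*(u^2 - 4*u + 3) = (u - 1)*(u + 4)*(u - 3)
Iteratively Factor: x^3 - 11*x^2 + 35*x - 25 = (x - 5)*(x^2 - 6*x + 5) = (x - 5)*(x - 1)*(x - 5)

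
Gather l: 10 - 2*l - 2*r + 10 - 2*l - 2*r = -4*l - 4*r + 20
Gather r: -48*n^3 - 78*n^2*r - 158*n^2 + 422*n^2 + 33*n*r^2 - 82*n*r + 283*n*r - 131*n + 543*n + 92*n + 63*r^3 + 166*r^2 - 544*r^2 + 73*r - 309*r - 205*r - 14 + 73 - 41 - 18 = -48*n^3 + 264*n^2 + 504*n + 63*r^3 + r^2*(33*n - 378) + r*(-78*n^2 + 201*n - 441)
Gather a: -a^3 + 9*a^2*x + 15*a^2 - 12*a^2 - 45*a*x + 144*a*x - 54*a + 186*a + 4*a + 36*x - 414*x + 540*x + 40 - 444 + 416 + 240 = -a^3 + a^2*(9*x + 3) + a*(99*x + 136) + 162*x + 252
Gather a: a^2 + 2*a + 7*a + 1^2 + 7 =a^2 + 9*a + 8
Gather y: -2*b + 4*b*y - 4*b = 4*b*y - 6*b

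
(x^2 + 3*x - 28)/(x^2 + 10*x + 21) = (x - 4)/(x + 3)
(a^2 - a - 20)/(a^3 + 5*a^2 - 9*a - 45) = (a^2 - a - 20)/(a^3 + 5*a^2 - 9*a - 45)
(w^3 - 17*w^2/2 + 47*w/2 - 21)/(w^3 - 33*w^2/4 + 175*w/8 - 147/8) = 4*(w - 2)/(4*w - 7)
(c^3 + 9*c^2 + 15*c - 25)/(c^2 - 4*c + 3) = (c^2 + 10*c + 25)/(c - 3)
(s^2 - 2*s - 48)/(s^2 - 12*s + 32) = (s + 6)/(s - 4)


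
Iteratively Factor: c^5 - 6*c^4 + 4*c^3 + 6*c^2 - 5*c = (c - 5)*(c^4 - c^3 - c^2 + c) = (c - 5)*(c + 1)*(c^3 - 2*c^2 + c) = (c - 5)*(c - 1)*(c + 1)*(c^2 - c) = c*(c - 5)*(c - 1)*(c + 1)*(c - 1)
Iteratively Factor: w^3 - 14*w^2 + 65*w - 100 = (w - 4)*(w^2 - 10*w + 25) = (w - 5)*(w - 4)*(w - 5)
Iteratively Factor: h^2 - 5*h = (h)*(h - 5)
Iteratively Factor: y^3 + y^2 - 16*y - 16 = (y - 4)*(y^2 + 5*y + 4) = (y - 4)*(y + 4)*(y + 1)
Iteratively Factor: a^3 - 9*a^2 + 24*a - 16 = (a - 1)*(a^2 - 8*a + 16) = (a - 4)*(a - 1)*(a - 4)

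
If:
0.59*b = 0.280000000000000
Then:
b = 0.47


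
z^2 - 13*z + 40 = (z - 8)*(z - 5)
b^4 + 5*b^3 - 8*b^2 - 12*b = b*(b - 2)*(b + 1)*(b + 6)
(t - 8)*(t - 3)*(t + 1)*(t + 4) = t^4 - 6*t^3 - 27*t^2 + 76*t + 96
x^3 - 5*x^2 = x^2*(x - 5)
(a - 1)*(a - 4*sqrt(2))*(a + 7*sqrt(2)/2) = a^3 - a^2 - sqrt(2)*a^2/2 - 28*a + sqrt(2)*a/2 + 28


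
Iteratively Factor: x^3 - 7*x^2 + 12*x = (x - 4)*(x^2 - 3*x) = x*(x - 4)*(x - 3)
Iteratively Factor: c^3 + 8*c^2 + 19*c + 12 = (c + 4)*(c^2 + 4*c + 3) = (c + 1)*(c + 4)*(c + 3)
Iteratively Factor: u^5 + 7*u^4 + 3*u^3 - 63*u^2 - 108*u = (u - 3)*(u^4 + 10*u^3 + 33*u^2 + 36*u) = (u - 3)*(u + 3)*(u^3 + 7*u^2 + 12*u) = (u - 3)*(u + 3)*(u + 4)*(u^2 + 3*u) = (u - 3)*(u + 3)^2*(u + 4)*(u)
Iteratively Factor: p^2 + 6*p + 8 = (p + 4)*(p + 2)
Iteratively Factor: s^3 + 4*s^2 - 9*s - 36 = (s - 3)*(s^2 + 7*s + 12) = (s - 3)*(s + 4)*(s + 3)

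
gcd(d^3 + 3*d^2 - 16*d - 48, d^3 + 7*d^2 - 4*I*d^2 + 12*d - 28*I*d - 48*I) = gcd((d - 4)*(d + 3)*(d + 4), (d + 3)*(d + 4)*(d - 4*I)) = d^2 + 7*d + 12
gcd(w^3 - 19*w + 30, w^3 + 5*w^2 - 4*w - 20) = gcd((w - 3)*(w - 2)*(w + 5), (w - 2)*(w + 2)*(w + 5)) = w^2 + 3*w - 10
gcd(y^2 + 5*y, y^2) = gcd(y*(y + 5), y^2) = y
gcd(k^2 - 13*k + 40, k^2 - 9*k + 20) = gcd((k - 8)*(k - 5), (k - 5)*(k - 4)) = k - 5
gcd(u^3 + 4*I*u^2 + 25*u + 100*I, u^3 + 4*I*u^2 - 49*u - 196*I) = u + 4*I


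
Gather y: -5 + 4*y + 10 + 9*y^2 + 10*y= 9*y^2 + 14*y + 5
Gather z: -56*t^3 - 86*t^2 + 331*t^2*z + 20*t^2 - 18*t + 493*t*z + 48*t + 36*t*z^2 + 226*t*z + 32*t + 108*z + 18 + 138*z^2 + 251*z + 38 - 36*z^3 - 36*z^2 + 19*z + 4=-56*t^3 - 66*t^2 + 62*t - 36*z^3 + z^2*(36*t + 102) + z*(331*t^2 + 719*t + 378) + 60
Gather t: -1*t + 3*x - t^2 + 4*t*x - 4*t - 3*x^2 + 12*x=-t^2 + t*(4*x - 5) - 3*x^2 + 15*x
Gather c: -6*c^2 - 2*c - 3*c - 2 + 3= -6*c^2 - 5*c + 1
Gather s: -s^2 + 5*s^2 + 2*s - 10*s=4*s^2 - 8*s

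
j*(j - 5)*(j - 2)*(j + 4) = j^4 - 3*j^3 - 18*j^2 + 40*j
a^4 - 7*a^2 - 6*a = a*(a - 3)*(a + 1)*(a + 2)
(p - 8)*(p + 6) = p^2 - 2*p - 48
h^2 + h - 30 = (h - 5)*(h + 6)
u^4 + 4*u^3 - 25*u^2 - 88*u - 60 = (u - 5)*(u + 1)*(u + 2)*(u + 6)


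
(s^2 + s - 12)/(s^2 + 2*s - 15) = (s + 4)/(s + 5)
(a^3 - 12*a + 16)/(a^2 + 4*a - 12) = (a^2 + 2*a - 8)/(a + 6)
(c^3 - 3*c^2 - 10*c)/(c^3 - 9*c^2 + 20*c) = (c + 2)/(c - 4)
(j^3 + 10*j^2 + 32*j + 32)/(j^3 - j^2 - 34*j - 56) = (j + 4)/(j - 7)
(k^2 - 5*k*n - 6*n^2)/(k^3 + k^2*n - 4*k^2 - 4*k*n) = (k - 6*n)/(k*(k - 4))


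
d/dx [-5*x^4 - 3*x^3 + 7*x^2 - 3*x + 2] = -20*x^3 - 9*x^2 + 14*x - 3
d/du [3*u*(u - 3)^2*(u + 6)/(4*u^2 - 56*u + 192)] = 3*(u^5 - 21*u^4 + 96*u^3 + 162*u^2 - 1296*u + 1296)/(2*(u^4 - 28*u^3 + 292*u^2 - 1344*u + 2304))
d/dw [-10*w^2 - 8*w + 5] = -20*w - 8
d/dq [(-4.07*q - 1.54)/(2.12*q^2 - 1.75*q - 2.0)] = (8.6284*q^2 + 6.5296*q + 5.445)/(4.4944*q^4 - 7.42*q^3 - 5.4175*q^2 + 7.0*q + 4.0)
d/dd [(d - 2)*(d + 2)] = 2*d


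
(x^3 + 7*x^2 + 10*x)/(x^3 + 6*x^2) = (x^2 + 7*x + 10)/(x*(x + 6))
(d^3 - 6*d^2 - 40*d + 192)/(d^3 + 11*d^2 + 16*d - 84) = (d^2 - 12*d + 32)/(d^2 + 5*d - 14)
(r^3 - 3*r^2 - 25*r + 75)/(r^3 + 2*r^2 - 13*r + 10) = (r^2 - 8*r + 15)/(r^2 - 3*r + 2)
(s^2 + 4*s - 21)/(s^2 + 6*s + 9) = (s^2 + 4*s - 21)/(s^2 + 6*s + 9)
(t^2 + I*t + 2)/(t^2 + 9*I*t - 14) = (t - I)/(t + 7*I)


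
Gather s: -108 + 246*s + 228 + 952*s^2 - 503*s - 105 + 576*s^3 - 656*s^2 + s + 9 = 576*s^3 + 296*s^2 - 256*s + 24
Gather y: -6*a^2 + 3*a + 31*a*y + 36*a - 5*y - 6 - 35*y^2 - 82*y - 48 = -6*a^2 + 39*a - 35*y^2 + y*(31*a - 87) - 54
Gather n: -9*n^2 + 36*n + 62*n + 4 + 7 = -9*n^2 + 98*n + 11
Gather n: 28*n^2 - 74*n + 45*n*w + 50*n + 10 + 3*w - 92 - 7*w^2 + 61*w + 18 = 28*n^2 + n*(45*w - 24) - 7*w^2 + 64*w - 64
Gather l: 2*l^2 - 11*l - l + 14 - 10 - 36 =2*l^2 - 12*l - 32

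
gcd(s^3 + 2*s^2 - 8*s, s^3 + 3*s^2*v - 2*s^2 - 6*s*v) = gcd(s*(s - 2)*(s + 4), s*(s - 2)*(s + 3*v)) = s^2 - 2*s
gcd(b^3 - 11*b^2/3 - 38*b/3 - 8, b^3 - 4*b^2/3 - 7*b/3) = b + 1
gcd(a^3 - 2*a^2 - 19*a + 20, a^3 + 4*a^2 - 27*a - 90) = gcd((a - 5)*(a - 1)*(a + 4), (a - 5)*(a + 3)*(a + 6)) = a - 5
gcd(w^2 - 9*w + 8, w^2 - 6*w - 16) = w - 8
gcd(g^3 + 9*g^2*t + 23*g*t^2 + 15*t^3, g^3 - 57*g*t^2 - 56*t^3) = g + t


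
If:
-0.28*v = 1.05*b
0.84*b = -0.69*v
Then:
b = 0.00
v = 0.00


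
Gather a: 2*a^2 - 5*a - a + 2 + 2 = 2*a^2 - 6*a + 4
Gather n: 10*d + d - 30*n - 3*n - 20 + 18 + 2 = 11*d - 33*n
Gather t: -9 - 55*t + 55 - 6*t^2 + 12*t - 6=-6*t^2 - 43*t + 40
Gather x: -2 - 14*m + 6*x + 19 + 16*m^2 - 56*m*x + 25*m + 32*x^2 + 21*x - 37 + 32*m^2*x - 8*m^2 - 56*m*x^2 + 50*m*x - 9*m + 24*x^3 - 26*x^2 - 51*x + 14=8*m^2 + 2*m + 24*x^3 + x^2*(6 - 56*m) + x*(32*m^2 - 6*m - 24) - 6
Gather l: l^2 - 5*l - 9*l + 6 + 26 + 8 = l^2 - 14*l + 40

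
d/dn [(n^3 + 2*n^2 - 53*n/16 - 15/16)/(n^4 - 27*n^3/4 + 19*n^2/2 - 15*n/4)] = (-64*n^6 - 256*n^5 + 2108*n^4 - 3102*n^3 + 319*n^2 + 1140*n - 225)/(4*n^2*(16*n^6 - 216*n^5 + 1033*n^4 - 2172*n^3 + 2254*n^2 - 1140*n + 225))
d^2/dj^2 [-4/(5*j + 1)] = -200/(5*j + 1)^3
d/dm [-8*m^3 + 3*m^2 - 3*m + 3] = -24*m^2 + 6*m - 3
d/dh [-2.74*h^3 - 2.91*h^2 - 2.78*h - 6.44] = -8.22*h^2 - 5.82*h - 2.78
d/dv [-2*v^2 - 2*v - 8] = -4*v - 2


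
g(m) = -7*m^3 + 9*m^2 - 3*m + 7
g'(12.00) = -2811.00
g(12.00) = -10829.00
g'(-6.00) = -867.00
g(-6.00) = 1861.00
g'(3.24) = -165.13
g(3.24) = -146.33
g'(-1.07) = -46.30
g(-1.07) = 29.09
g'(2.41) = -81.59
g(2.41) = -45.94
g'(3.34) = -177.15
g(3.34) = -163.44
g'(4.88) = -415.26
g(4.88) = -606.81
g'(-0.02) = -3.37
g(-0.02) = 7.06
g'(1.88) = -43.38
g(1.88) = -13.34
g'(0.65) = -0.17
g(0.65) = 6.93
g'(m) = -21*m^2 + 18*m - 3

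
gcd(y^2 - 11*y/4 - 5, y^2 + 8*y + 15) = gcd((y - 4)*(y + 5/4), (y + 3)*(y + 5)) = 1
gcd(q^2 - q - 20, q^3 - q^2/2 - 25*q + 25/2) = q - 5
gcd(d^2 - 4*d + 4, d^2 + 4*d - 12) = d - 2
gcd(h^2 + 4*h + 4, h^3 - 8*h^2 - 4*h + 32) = h + 2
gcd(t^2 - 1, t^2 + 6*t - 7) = t - 1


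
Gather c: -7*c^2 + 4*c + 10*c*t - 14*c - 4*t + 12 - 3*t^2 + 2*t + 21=-7*c^2 + c*(10*t - 10) - 3*t^2 - 2*t + 33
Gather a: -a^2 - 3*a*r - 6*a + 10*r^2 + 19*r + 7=-a^2 + a*(-3*r - 6) + 10*r^2 + 19*r + 7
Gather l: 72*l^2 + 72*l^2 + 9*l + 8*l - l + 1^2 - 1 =144*l^2 + 16*l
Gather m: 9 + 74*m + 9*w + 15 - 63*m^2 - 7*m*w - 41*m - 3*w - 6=-63*m^2 + m*(33 - 7*w) + 6*w + 18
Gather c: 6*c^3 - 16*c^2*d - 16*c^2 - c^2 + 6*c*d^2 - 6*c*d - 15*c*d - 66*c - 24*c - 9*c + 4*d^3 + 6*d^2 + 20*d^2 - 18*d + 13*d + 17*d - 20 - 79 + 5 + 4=6*c^3 + c^2*(-16*d - 17) + c*(6*d^2 - 21*d - 99) + 4*d^3 + 26*d^2 + 12*d - 90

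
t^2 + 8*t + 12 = (t + 2)*(t + 6)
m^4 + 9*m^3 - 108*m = m*(m - 3)*(m + 6)^2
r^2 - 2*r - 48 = (r - 8)*(r + 6)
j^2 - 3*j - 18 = (j - 6)*(j + 3)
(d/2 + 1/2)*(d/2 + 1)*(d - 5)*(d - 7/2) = d^4/4 - 11*d^3/8 - 3*d^2/2 + 71*d/8 + 35/4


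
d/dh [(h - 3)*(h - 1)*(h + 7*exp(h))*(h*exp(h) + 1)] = h^4*exp(h) + 14*h^3*exp(2*h) - 35*h^2*exp(2*h) - 2*h^2*exp(h) + 3*h^2 - 14*h*exp(2*h) - 8*h*exp(h) - 8*h + 21*exp(2*h) - 7*exp(h) + 3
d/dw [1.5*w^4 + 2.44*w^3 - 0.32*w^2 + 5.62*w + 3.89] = 6.0*w^3 + 7.32*w^2 - 0.64*w + 5.62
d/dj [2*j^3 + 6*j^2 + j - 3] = 6*j^2 + 12*j + 1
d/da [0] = 0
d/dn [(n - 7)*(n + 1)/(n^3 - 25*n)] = (-n^4 + 12*n^3 - 4*n^2 - 175)/(n^2*(n^4 - 50*n^2 + 625))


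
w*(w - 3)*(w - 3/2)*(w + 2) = w^4 - 5*w^3/2 - 9*w^2/2 + 9*w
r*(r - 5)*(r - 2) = r^3 - 7*r^2 + 10*r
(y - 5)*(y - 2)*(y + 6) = y^3 - y^2 - 32*y + 60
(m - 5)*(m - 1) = m^2 - 6*m + 5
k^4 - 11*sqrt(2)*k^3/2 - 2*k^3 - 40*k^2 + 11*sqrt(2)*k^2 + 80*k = k*(k - 2)*(k - 8*sqrt(2))*(k + 5*sqrt(2)/2)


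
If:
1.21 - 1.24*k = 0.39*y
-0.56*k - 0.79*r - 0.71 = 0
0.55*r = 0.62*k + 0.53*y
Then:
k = 3.17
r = -3.14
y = -6.97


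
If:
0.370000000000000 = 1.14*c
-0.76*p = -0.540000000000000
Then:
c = 0.32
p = 0.71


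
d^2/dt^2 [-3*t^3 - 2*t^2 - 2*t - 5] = -18*t - 4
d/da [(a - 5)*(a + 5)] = 2*a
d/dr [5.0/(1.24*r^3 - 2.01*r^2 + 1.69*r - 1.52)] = (-18.6*r^2 + 20.1*r - 8.45)/(1.24*r^3 - 2.01*r^2 + 1.69*r - 1.52)^2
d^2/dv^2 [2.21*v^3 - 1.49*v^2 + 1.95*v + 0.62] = 13.26*v - 2.98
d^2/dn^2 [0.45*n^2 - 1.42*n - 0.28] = 0.900000000000000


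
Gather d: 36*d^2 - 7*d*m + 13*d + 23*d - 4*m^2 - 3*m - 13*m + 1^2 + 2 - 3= 36*d^2 + d*(36 - 7*m) - 4*m^2 - 16*m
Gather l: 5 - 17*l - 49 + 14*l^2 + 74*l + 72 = 14*l^2 + 57*l + 28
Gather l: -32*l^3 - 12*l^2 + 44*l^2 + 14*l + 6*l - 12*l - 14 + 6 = -32*l^3 + 32*l^2 + 8*l - 8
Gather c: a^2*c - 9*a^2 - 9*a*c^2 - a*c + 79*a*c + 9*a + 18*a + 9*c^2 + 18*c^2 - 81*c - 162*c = -9*a^2 + 27*a + c^2*(27 - 9*a) + c*(a^2 + 78*a - 243)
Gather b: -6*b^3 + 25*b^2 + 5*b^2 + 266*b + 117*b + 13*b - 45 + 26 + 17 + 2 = -6*b^3 + 30*b^2 + 396*b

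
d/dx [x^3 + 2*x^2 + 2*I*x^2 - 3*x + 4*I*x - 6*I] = 3*x^2 + 4*x*(1 + I) - 3 + 4*I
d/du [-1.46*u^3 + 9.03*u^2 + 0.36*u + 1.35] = -4.38*u^2 + 18.06*u + 0.36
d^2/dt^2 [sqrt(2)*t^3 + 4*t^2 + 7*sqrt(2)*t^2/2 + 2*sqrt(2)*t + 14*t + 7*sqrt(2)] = 6*sqrt(2)*t + 8 + 7*sqrt(2)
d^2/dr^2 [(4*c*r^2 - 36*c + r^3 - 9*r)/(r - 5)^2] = 4*(20*c*r - 4*c + 33*r - 45)/(r^4 - 20*r^3 + 150*r^2 - 500*r + 625)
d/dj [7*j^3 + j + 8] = 21*j^2 + 1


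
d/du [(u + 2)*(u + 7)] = 2*u + 9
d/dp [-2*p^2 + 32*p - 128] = 32 - 4*p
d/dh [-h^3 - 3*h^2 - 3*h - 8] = -3*h^2 - 6*h - 3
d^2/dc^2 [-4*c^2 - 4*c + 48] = -8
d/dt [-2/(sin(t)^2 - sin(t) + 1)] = 2*(2*sin(t) - 1)*cos(t)/(sin(t)^2 - sin(t) + 1)^2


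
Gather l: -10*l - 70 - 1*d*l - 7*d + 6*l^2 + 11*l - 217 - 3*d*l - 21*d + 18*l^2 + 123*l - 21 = -28*d + 24*l^2 + l*(124 - 4*d) - 308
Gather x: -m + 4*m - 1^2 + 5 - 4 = 3*m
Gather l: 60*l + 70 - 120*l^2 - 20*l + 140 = -120*l^2 + 40*l + 210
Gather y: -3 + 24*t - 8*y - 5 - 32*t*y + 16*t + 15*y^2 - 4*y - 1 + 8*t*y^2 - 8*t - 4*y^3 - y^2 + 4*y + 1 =32*t - 4*y^3 + y^2*(8*t + 14) + y*(-32*t - 8) - 8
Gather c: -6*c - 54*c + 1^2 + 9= 10 - 60*c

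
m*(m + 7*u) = m^2 + 7*m*u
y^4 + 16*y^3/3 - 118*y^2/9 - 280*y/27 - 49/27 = (y - 7/3)*(y + 1/3)^2*(y + 7)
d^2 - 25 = (d - 5)*(d + 5)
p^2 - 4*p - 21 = (p - 7)*(p + 3)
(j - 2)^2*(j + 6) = j^3 + 2*j^2 - 20*j + 24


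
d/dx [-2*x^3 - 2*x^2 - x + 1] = -6*x^2 - 4*x - 1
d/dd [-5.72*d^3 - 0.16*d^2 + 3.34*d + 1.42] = -17.16*d^2 - 0.32*d + 3.34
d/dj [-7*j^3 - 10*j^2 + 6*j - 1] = -21*j^2 - 20*j + 6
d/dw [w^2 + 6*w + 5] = 2*w + 6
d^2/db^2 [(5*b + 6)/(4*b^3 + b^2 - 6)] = 2*(4*b^2*(5*b + 6)*(6*b + 1)^2 - (60*b^2 + 10*b + (5*b + 6)*(12*b + 1))*(4*b^3 + b^2 - 6))/(4*b^3 + b^2 - 6)^3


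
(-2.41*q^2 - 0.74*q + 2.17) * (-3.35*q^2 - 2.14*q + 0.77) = 8.0735*q^4 + 7.6364*q^3 - 7.5416*q^2 - 5.2136*q + 1.6709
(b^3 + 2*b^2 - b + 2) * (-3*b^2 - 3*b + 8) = -3*b^5 - 9*b^4 + 5*b^3 + 13*b^2 - 14*b + 16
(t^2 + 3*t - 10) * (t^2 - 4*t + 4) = t^4 - t^3 - 18*t^2 + 52*t - 40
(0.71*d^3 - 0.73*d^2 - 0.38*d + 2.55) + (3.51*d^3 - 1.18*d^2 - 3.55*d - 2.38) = 4.22*d^3 - 1.91*d^2 - 3.93*d + 0.17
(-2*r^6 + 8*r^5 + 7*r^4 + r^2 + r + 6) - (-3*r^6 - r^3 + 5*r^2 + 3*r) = r^6 + 8*r^5 + 7*r^4 + r^3 - 4*r^2 - 2*r + 6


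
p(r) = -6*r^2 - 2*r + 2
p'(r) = -12*r - 2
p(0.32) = 0.75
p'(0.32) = -5.84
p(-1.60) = -10.16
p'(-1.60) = 17.20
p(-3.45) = -62.52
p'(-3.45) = 39.40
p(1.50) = -14.50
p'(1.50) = -20.00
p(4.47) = -126.83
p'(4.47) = -55.64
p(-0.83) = -0.47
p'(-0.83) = 7.96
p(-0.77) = -0.02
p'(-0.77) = 7.24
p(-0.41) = 1.81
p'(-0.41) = 2.92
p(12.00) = -886.00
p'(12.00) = -146.00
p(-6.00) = -202.00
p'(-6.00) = 70.00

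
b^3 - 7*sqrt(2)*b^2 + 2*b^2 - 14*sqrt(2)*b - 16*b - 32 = (b + 2)*(b - 8*sqrt(2))*(b + sqrt(2))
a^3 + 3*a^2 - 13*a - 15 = (a - 3)*(a + 1)*(a + 5)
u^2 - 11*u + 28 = (u - 7)*(u - 4)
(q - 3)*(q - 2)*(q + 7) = q^3 + 2*q^2 - 29*q + 42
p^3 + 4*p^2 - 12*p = p*(p - 2)*(p + 6)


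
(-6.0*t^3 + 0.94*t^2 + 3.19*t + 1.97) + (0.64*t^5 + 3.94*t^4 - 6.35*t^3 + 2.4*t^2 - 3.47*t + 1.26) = 0.64*t^5 + 3.94*t^4 - 12.35*t^3 + 3.34*t^2 - 0.28*t + 3.23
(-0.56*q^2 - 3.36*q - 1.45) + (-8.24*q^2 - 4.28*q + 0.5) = -8.8*q^2 - 7.64*q - 0.95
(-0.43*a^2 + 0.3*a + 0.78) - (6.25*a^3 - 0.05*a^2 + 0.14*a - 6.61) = -6.25*a^3 - 0.38*a^2 + 0.16*a + 7.39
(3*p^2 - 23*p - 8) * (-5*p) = -15*p^3 + 115*p^2 + 40*p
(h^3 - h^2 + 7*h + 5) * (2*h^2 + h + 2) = 2*h^5 - h^4 + 15*h^3 + 15*h^2 + 19*h + 10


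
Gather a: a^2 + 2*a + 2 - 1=a^2 + 2*a + 1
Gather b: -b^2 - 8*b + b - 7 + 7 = -b^2 - 7*b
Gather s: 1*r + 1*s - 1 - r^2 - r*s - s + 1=-r^2 - r*s + r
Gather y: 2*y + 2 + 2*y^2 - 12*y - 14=2*y^2 - 10*y - 12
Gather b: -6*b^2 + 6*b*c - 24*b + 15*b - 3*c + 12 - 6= -6*b^2 + b*(6*c - 9) - 3*c + 6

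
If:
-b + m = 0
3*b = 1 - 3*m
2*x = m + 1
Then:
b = 1/6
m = 1/6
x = 7/12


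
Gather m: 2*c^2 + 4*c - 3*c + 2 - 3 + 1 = 2*c^2 + c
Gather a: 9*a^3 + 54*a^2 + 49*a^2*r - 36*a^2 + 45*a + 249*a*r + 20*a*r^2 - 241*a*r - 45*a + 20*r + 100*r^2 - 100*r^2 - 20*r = 9*a^3 + a^2*(49*r + 18) + a*(20*r^2 + 8*r)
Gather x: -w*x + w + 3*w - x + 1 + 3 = 4*w + x*(-w - 1) + 4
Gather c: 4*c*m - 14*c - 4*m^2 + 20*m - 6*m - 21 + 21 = c*(4*m - 14) - 4*m^2 + 14*m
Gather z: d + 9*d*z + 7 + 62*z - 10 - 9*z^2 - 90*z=d - 9*z^2 + z*(9*d - 28) - 3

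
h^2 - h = h*(h - 1)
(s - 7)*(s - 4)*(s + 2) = s^3 - 9*s^2 + 6*s + 56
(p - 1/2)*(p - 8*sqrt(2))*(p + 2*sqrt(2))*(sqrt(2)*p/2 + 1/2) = sqrt(2)*p^4/2 - 11*p^3/2 - sqrt(2)*p^3/4 - 19*sqrt(2)*p^2 + 11*p^2/4 - 16*p + 19*sqrt(2)*p/2 + 8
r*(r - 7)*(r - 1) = r^3 - 8*r^2 + 7*r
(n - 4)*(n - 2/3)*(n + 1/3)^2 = n^4 - 4*n^3 - n^2/3 + 34*n/27 + 8/27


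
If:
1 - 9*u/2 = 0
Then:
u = 2/9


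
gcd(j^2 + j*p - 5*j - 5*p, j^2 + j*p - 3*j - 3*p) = j + p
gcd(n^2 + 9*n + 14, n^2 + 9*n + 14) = n^2 + 9*n + 14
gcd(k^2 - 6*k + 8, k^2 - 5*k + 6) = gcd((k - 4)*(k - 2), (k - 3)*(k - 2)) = k - 2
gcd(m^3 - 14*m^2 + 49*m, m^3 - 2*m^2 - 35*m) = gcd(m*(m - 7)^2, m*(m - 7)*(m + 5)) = m^2 - 7*m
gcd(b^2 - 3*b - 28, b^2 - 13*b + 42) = b - 7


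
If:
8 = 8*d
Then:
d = 1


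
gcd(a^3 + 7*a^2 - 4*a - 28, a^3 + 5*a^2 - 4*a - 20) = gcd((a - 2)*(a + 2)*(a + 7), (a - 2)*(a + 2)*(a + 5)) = a^2 - 4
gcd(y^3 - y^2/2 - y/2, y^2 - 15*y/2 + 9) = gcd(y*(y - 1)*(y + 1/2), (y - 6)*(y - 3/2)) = 1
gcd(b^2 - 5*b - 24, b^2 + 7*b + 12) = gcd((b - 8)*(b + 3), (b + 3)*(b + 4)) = b + 3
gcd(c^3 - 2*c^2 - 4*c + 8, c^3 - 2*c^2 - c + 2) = c - 2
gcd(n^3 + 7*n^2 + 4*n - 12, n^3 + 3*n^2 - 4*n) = n - 1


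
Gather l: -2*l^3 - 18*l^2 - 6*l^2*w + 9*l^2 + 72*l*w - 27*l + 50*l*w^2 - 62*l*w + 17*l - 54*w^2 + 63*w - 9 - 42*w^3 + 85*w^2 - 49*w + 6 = -2*l^3 + l^2*(-6*w - 9) + l*(50*w^2 + 10*w - 10) - 42*w^3 + 31*w^2 + 14*w - 3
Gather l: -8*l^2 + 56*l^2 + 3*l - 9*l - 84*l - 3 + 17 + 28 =48*l^2 - 90*l + 42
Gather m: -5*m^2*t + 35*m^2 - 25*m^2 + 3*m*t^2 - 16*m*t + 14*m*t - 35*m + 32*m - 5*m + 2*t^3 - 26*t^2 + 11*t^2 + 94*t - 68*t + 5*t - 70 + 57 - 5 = m^2*(10 - 5*t) + m*(3*t^2 - 2*t - 8) + 2*t^3 - 15*t^2 + 31*t - 18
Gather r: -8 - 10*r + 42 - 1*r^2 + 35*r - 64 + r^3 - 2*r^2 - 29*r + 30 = r^3 - 3*r^2 - 4*r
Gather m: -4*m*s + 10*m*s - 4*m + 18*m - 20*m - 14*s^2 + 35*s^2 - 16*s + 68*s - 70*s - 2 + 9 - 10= m*(6*s - 6) + 21*s^2 - 18*s - 3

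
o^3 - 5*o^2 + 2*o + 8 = (o - 4)*(o - 2)*(o + 1)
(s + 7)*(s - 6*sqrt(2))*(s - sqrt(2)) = s^3 - 7*sqrt(2)*s^2 + 7*s^2 - 49*sqrt(2)*s + 12*s + 84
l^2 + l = l*(l + 1)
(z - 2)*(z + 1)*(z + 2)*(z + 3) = z^4 + 4*z^3 - z^2 - 16*z - 12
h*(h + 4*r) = h^2 + 4*h*r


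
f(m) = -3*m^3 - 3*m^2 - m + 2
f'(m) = -9*m^2 - 6*m - 1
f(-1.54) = 7.38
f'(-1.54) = -13.10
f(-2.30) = 24.93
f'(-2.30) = -34.81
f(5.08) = -473.79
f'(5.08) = -263.74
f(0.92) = -3.80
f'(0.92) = -14.14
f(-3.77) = 123.88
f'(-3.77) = -106.30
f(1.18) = -8.29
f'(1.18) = -20.61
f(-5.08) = 322.95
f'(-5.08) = -202.78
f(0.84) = -2.73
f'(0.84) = -12.39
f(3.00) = -109.00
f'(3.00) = -100.00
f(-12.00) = 4766.00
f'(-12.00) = -1225.00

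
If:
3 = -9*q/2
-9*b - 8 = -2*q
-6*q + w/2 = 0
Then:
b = -28/27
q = -2/3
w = -8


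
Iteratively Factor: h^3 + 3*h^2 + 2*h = (h)*(h^2 + 3*h + 2) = h*(h + 1)*(h + 2)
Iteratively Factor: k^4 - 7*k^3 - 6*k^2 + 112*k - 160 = (k - 5)*(k^3 - 2*k^2 - 16*k + 32) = (k - 5)*(k - 4)*(k^2 + 2*k - 8) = (k - 5)*(k - 4)*(k + 4)*(k - 2)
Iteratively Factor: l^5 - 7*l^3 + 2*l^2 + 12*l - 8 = (l + 2)*(l^4 - 2*l^3 - 3*l^2 + 8*l - 4) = (l - 1)*(l + 2)*(l^3 - l^2 - 4*l + 4) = (l - 1)^2*(l + 2)*(l^2 - 4) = (l - 1)^2*(l + 2)^2*(l - 2)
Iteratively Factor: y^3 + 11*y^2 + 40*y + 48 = (y + 4)*(y^2 + 7*y + 12) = (y + 3)*(y + 4)*(y + 4)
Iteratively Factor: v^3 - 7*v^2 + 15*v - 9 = (v - 3)*(v^2 - 4*v + 3) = (v - 3)^2*(v - 1)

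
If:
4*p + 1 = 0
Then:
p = -1/4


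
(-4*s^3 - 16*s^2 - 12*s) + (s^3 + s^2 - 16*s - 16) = -3*s^3 - 15*s^2 - 28*s - 16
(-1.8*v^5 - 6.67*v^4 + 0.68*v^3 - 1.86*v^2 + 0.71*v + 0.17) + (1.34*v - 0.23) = -1.8*v^5 - 6.67*v^4 + 0.68*v^3 - 1.86*v^2 + 2.05*v - 0.06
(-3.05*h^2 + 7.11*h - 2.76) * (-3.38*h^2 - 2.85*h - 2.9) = 10.309*h^4 - 15.3393*h^3 - 2.0897*h^2 - 12.753*h + 8.004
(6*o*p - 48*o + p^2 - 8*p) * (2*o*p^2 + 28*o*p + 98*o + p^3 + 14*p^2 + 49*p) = 12*o^2*p^3 + 72*o^2*p^2 - 756*o^2*p - 4704*o^2 + 8*o*p^4 + 48*o*p^3 - 504*o*p^2 - 3136*o*p + p^5 + 6*p^4 - 63*p^3 - 392*p^2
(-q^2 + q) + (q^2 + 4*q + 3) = 5*q + 3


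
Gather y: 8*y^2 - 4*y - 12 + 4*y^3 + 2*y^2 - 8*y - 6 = 4*y^3 + 10*y^2 - 12*y - 18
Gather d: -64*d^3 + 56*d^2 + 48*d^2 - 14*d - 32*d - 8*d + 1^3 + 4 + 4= -64*d^3 + 104*d^2 - 54*d + 9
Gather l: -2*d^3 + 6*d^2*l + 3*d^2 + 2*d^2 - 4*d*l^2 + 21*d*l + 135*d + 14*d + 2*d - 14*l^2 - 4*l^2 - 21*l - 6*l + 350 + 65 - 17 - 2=-2*d^3 + 5*d^2 + 151*d + l^2*(-4*d - 18) + l*(6*d^2 + 21*d - 27) + 396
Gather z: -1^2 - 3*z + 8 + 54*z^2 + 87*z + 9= 54*z^2 + 84*z + 16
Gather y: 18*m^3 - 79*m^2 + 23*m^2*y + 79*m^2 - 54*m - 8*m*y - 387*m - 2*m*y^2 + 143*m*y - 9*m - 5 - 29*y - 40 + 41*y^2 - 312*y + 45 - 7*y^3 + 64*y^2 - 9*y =18*m^3 - 450*m - 7*y^3 + y^2*(105 - 2*m) + y*(23*m^2 + 135*m - 350)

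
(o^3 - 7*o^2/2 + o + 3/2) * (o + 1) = o^4 - 5*o^3/2 - 5*o^2/2 + 5*o/2 + 3/2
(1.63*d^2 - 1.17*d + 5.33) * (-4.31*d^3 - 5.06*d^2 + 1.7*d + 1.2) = -7.0253*d^5 - 3.2051*d^4 - 14.2811*d^3 - 27.0028*d^2 + 7.657*d + 6.396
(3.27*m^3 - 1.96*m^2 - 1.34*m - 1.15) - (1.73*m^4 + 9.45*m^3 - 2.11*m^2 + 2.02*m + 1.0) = -1.73*m^4 - 6.18*m^3 + 0.15*m^2 - 3.36*m - 2.15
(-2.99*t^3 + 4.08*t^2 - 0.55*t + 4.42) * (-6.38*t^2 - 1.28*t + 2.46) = 19.0762*t^5 - 22.2032*t^4 - 9.0688*t^3 - 17.4588*t^2 - 7.0106*t + 10.8732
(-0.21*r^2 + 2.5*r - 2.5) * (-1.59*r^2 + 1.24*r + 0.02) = 0.3339*r^4 - 4.2354*r^3 + 7.0708*r^2 - 3.05*r - 0.05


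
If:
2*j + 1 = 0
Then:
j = -1/2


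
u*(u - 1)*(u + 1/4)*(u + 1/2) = u^4 - u^3/4 - 5*u^2/8 - u/8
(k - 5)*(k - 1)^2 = k^3 - 7*k^2 + 11*k - 5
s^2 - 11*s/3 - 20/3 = (s - 5)*(s + 4/3)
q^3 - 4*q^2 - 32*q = q*(q - 8)*(q + 4)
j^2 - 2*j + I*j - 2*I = (j - 2)*(j + I)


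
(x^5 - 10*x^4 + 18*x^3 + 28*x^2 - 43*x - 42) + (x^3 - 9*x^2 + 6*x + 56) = x^5 - 10*x^4 + 19*x^3 + 19*x^2 - 37*x + 14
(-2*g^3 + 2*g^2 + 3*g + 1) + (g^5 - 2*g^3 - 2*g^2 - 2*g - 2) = g^5 - 4*g^3 + g - 1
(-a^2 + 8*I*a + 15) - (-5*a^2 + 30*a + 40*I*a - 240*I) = 4*a^2 - 30*a - 32*I*a + 15 + 240*I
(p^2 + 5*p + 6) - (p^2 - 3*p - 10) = 8*p + 16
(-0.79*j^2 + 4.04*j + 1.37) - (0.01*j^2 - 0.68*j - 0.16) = -0.8*j^2 + 4.72*j + 1.53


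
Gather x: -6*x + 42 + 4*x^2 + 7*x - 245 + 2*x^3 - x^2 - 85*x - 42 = 2*x^3 + 3*x^2 - 84*x - 245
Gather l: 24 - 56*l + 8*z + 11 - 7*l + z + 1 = -63*l + 9*z + 36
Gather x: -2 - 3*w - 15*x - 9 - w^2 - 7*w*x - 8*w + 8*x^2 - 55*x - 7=-w^2 - 11*w + 8*x^2 + x*(-7*w - 70) - 18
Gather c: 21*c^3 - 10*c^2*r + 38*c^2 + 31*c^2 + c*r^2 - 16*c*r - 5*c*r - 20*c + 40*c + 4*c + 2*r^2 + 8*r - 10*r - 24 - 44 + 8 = 21*c^3 + c^2*(69 - 10*r) + c*(r^2 - 21*r + 24) + 2*r^2 - 2*r - 60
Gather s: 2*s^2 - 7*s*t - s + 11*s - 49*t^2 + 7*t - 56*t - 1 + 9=2*s^2 + s*(10 - 7*t) - 49*t^2 - 49*t + 8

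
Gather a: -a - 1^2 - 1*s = -a - s - 1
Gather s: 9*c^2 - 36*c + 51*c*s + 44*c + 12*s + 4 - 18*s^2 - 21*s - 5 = 9*c^2 + 8*c - 18*s^2 + s*(51*c - 9) - 1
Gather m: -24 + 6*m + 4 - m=5*m - 20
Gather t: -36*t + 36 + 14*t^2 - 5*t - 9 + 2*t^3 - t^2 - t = 2*t^3 + 13*t^2 - 42*t + 27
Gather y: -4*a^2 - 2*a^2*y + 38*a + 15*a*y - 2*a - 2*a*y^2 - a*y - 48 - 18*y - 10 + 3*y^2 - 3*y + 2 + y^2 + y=-4*a^2 + 36*a + y^2*(4 - 2*a) + y*(-2*a^2 + 14*a - 20) - 56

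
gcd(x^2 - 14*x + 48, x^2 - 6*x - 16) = x - 8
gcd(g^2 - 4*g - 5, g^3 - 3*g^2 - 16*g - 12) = g + 1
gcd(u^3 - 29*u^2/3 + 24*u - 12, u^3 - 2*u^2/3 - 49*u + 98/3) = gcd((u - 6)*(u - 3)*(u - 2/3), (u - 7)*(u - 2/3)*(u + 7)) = u - 2/3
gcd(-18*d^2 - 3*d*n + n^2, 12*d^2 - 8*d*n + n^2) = 6*d - n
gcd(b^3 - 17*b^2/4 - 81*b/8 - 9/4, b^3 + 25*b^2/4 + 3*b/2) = b + 1/4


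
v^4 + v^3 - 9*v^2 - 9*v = v*(v - 3)*(v + 1)*(v + 3)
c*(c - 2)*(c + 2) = c^3 - 4*c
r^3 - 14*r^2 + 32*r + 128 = (r - 8)^2*(r + 2)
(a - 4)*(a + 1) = a^2 - 3*a - 4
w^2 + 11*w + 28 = (w + 4)*(w + 7)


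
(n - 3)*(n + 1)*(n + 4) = n^3 + 2*n^2 - 11*n - 12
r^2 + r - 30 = (r - 5)*(r + 6)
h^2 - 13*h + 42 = (h - 7)*(h - 6)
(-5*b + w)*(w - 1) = -5*b*w + 5*b + w^2 - w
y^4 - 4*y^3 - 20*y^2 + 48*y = y*(y - 6)*(y - 2)*(y + 4)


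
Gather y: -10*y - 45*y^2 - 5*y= -45*y^2 - 15*y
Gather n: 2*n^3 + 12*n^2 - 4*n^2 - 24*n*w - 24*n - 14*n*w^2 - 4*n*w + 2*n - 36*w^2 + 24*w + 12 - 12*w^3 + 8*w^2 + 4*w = 2*n^3 + 8*n^2 + n*(-14*w^2 - 28*w - 22) - 12*w^3 - 28*w^2 + 28*w + 12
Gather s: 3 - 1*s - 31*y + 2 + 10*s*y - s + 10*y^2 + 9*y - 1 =s*(10*y - 2) + 10*y^2 - 22*y + 4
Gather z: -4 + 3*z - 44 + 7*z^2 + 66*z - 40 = 7*z^2 + 69*z - 88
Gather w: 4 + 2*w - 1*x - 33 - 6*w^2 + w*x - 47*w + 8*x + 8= -6*w^2 + w*(x - 45) + 7*x - 21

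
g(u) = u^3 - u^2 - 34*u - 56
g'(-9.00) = 227.00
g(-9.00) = -560.00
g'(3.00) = -13.00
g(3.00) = -140.00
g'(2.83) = -15.63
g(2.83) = -137.56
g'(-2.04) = -17.44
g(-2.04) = 0.71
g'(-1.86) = -19.90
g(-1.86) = -2.65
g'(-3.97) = 21.22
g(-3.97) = 0.65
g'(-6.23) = 94.90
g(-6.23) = -124.80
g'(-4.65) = 40.17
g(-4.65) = -20.07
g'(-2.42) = -11.59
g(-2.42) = 6.25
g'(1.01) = -32.96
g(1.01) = -90.33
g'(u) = 3*u^2 - 2*u - 34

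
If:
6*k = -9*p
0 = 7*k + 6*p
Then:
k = 0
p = 0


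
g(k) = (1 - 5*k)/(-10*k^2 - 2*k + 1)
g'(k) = (1 - 5*k)*(20*k + 2)/(-10*k^2 - 2*k + 1)^2 - 5/(-10*k^2 - 2*k + 1)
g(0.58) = 0.54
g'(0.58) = -0.66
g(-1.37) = -0.52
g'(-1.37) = -0.55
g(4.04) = 0.11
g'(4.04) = -0.03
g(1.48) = 0.27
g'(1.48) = -0.15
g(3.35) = 0.13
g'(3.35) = -0.04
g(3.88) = 0.12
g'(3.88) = -0.03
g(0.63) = 0.51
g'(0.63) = -0.57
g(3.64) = 0.12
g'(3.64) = -0.03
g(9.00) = 0.05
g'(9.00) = -0.00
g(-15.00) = -0.03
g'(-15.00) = 0.00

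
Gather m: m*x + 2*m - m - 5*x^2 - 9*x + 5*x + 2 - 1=m*(x + 1) - 5*x^2 - 4*x + 1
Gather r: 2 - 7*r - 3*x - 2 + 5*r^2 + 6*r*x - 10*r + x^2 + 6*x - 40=5*r^2 + r*(6*x - 17) + x^2 + 3*x - 40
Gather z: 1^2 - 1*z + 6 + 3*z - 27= 2*z - 20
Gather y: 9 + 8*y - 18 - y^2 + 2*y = -y^2 + 10*y - 9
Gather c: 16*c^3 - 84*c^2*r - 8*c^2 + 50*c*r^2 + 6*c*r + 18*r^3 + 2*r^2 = 16*c^3 + c^2*(-84*r - 8) + c*(50*r^2 + 6*r) + 18*r^3 + 2*r^2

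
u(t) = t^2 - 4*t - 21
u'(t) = 2*t - 4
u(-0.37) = -19.38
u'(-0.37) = -4.74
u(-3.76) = 8.18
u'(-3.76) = -11.52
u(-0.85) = -16.88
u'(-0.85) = -5.70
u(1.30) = -24.51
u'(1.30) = -1.40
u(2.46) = -24.79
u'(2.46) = 0.92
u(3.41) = -23.01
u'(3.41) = 2.82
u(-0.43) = -19.10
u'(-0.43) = -4.86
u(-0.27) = -19.85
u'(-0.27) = -4.54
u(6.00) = -9.00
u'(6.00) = 8.00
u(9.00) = 24.00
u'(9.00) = 14.00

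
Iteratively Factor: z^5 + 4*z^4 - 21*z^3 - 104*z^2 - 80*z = (z + 1)*(z^4 + 3*z^3 - 24*z^2 - 80*z) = (z + 1)*(z + 4)*(z^3 - z^2 - 20*z) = (z - 5)*(z + 1)*(z + 4)*(z^2 + 4*z) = z*(z - 5)*(z + 1)*(z + 4)*(z + 4)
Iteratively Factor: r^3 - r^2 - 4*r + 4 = (r - 2)*(r^2 + r - 2) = (r - 2)*(r + 2)*(r - 1)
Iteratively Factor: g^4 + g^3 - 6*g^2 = (g)*(g^3 + g^2 - 6*g) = g*(g + 3)*(g^2 - 2*g) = g*(g - 2)*(g + 3)*(g)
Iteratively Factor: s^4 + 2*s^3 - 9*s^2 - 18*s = (s)*(s^3 + 2*s^2 - 9*s - 18) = s*(s + 2)*(s^2 - 9) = s*(s - 3)*(s + 2)*(s + 3)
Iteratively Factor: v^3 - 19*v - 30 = (v + 2)*(v^2 - 2*v - 15) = (v - 5)*(v + 2)*(v + 3)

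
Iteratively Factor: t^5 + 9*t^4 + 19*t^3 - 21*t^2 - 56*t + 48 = (t - 1)*(t^4 + 10*t^3 + 29*t^2 + 8*t - 48) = (t - 1)*(t + 3)*(t^3 + 7*t^2 + 8*t - 16) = (t - 1)*(t + 3)*(t + 4)*(t^2 + 3*t - 4) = (t - 1)*(t + 3)*(t + 4)^2*(t - 1)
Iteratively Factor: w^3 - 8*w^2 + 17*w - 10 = (w - 1)*(w^2 - 7*w + 10) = (w - 5)*(w - 1)*(w - 2)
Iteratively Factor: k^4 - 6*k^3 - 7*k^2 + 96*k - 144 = (k - 3)*(k^3 - 3*k^2 - 16*k + 48) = (k - 3)^2*(k^2 - 16) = (k - 4)*(k - 3)^2*(k + 4)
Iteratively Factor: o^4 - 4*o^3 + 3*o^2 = (o - 1)*(o^3 - 3*o^2) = o*(o - 1)*(o^2 - 3*o) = o^2*(o - 1)*(o - 3)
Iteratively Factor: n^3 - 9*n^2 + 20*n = (n)*(n^2 - 9*n + 20) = n*(n - 5)*(n - 4)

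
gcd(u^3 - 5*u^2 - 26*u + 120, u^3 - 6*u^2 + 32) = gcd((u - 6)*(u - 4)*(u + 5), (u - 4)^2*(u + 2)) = u - 4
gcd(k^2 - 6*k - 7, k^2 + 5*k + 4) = k + 1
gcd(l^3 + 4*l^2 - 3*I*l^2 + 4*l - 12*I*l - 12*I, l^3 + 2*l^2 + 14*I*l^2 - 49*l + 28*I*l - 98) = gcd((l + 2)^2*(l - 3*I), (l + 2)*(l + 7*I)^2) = l + 2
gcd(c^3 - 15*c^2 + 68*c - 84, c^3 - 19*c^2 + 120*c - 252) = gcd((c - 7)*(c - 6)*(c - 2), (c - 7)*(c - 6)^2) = c^2 - 13*c + 42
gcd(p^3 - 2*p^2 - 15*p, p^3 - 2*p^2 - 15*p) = p^3 - 2*p^2 - 15*p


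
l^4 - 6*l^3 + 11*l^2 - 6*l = l*(l - 3)*(l - 2)*(l - 1)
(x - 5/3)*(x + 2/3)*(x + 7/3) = x^3 + 4*x^2/3 - 31*x/9 - 70/27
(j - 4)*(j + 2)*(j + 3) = j^3 + j^2 - 14*j - 24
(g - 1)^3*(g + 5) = g^4 + 2*g^3 - 12*g^2 + 14*g - 5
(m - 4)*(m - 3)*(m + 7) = m^3 - 37*m + 84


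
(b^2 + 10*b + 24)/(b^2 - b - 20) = (b + 6)/(b - 5)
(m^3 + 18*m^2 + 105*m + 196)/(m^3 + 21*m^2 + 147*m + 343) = (m + 4)/(m + 7)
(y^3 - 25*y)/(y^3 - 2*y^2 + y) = (y^2 - 25)/(y^2 - 2*y + 1)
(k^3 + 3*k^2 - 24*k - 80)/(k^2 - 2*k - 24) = (k^2 - k - 20)/(k - 6)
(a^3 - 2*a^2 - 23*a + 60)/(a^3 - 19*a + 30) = (a - 4)/(a - 2)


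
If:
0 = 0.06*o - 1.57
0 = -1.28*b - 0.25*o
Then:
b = -5.11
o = 26.17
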